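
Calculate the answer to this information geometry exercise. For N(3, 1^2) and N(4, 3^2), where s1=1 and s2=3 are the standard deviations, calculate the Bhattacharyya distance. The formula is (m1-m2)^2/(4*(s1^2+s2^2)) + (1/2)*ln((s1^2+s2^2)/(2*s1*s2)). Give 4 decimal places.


Bhattacharyya distance between two Gaussians:
DB = (m1-m2)^2/(4*(s1^2+s2^2)) + (1/2)*ln((s1^2+s2^2)/(2*s1*s2)).
(m1-m2)^2 = (-1)^2 = 1.
s1^2+s2^2 = 1 + 9 = 10.
term1 = 1/40 = 0.025.
term2 = 0.5*ln(10/6.0) = 0.255413.
DB = 0.025 + 0.255413 = 0.2804

0.2804


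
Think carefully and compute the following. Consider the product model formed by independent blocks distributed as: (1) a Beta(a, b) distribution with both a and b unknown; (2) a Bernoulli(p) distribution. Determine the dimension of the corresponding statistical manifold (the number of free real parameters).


The dimension of a statistical manifold equals the number of free
(independent) real parameters of the model. For a product of independent
blocks the parameter counts add.
- Beta (a, b): 2.
- Bernoulli (p): 1.
Total = 2 + 1 = 3.
Dimension = 3

3


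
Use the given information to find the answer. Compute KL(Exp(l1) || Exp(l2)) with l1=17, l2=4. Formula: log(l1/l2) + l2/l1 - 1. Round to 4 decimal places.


KL divergence for exponential family:
KL = log(l1/l2) + l2/l1 - 1.
log(17/4) = 1.446919.
4/17 = 0.235294.
KL = 1.446919 + 0.235294 - 1 = 0.6822

0.6822


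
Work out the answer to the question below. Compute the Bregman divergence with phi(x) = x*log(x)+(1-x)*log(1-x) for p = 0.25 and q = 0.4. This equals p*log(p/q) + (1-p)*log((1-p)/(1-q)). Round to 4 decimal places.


Bregman divergence with negative entropy generator:
D = p*log(p/q) + (1-p)*log((1-p)/(1-q)).
p = 0.25, q = 0.4.
p*log(p/q) = 0.25*log(0.25/0.4) = -0.117501.
(1-p)*log((1-p)/(1-q)) = 0.75*log(0.75/0.6) = 0.167358.
D = -0.117501 + 0.167358 = 0.0499

0.0499


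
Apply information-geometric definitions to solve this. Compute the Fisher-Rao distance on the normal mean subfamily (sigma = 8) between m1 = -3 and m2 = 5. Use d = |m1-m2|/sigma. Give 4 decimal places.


On the fixed-variance normal subfamily, geodesic distance = |m1-m2|/sigma.
|-3 - 5| = 8.
sigma = 8.
d = 8/8 = 1.0000

1.0000


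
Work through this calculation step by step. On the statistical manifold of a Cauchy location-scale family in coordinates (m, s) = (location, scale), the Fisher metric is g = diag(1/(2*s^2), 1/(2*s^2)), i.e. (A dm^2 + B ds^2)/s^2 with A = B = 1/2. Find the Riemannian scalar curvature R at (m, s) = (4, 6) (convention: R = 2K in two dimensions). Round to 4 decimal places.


The metric has the form g = (A dm^2 + B ds^2)/s^2 with A = 1/2, B = 1/2.
Substitute u = sqrt(A/B)*m: g = B*(du^2 + ds^2)/s^2, i.e. B times the
Poincare upper half-plane metric, which has constant Gaussian curvature -1.
Scaling a 2D metric by a constant c divides the Gaussian curvature by c,
so K = -1/B = -1/(1/2) = -2.0000 everywhere (the point (m, s) = (4, 6) is irrelevant:
the curvature is constant).
Scalar curvature in dimension 2: R = 2K = -2/(1/2) = -4.0000.

-4.0000


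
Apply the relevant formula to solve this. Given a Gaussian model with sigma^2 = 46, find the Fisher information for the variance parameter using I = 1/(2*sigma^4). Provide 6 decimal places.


Fisher information for variance: I(sigma^2) = 1/(2*sigma^4).
sigma^2 = 46, so sigma^4 = 2116.
I = 1/(2*2116) = 1/4232 = 0.000236

0.000236


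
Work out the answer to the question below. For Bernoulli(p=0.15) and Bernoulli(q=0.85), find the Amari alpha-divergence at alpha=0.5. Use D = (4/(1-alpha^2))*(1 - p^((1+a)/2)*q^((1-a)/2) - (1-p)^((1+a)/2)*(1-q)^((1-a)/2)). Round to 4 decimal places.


Amari alpha-divergence:
D = (4/(1-alpha^2))*(1 - p^((1+a)/2)*q^((1-a)/2) - (1-p)^((1+a)/2)*(1-q)^((1-a)/2)).
alpha = 0.5, p = 0.15, q = 0.85.
e1 = (1+alpha)/2 = 0.75, e2 = (1-alpha)/2 = 0.25.
t1 = p^e1 * q^e2 = 0.15^0.75 * 0.85^0.25 = 0.231432.
t2 = (1-p)^e1 * (1-q)^e2 = 0.85^0.75 * 0.15^0.25 = 0.550918.
4/(1-alpha^2) = 5.333333.
D = 5.333333*(1 - 0.231432 - 0.550918) = 1.1608

1.1608


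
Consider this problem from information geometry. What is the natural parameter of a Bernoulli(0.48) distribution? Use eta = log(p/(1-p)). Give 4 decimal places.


Natural parameter for Bernoulli: eta = log(p/(1-p)).
p = 0.48, 1-p = 0.52.
p/(1-p) = 0.923077.
eta = log(0.923077) = -0.0800

-0.0800


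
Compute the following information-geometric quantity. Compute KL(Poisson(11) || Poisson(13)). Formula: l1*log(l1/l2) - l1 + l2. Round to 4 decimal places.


KL divergence for Poisson:
KL = l1*log(l1/l2) - l1 + l2.
l1 = 11, l2 = 13.
log(11/13) = -0.167054.
l1*log(l1/l2) = 11 * -0.167054 = -1.837595.
KL = -1.837595 - 11 + 13 = 0.1624

0.1624


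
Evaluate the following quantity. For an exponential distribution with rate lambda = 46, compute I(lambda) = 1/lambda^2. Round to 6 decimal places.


Fisher information for exponential: I(lambda) = 1/lambda^2.
lambda = 46, lambda^2 = 2116.
I = 1/2116 = 0.000473

0.000473


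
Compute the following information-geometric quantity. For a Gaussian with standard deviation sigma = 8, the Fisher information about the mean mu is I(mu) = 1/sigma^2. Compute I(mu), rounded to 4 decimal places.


The Fisher information for the mean of a normal distribution is I(mu) = 1/sigma^2.
sigma = 8, so sigma^2 = 64.
I(mu) = 1/64 = 0.0156

0.0156


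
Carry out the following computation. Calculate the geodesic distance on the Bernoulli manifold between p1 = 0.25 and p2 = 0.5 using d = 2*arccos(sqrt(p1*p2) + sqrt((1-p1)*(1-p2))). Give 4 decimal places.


Geodesic distance on Bernoulli manifold:
d(p1,p2) = 2*arccos(sqrt(p1*p2) + sqrt((1-p1)*(1-p2))).
sqrt(p1*p2) = sqrt(0.25*0.5) = 0.353553.
sqrt((1-p1)*(1-p2)) = sqrt(0.75*0.5) = 0.612372.
arg = 0.353553 + 0.612372 = 0.965926.
d = 2*arccos(0.965926) = 0.5236

0.5236


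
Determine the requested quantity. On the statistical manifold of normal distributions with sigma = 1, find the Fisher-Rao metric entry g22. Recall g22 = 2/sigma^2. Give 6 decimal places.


For the 2-parameter normal family, the Fisher metric has:
  g11 = 1/sigma^2, g22 = 2/sigma^2.
sigma = 1, sigma^2 = 1.
g22 = 2.000000

2.000000


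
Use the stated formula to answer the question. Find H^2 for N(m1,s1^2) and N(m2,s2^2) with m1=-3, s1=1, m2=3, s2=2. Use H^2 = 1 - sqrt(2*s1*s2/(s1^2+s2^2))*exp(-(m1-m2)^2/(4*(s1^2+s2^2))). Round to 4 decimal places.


Squared Hellinger distance for Gaussians:
H^2 = 1 - sqrt(2*s1*s2/(s1^2+s2^2)) * exp(-(m1-m2)^2/(4*(s1^2+s2^2))).
s1^2 = 1, s2^2 = 4, s1^2+s2^2 = 5.
sqrt(2*1*2/(5)) = 0.894427.
(m1-m2)^2 = (-6)^2 = 36.
exp(-36/(4*5)) = exp(-1.8) = 0.165299.
H^2 = 1 - 0.894427*0.165299 = 0.8522

0.8522


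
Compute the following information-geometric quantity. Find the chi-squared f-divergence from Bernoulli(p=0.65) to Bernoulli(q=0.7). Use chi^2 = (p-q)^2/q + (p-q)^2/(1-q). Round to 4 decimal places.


Chi-squared divergence between Bernoulli distributions:
chi^2 = (p-q)^2/q + (p-q)^2/(1-q).
p = 0.65, q = 0.7, p-q = -0.05.
(p-q)^2 = 0.0025.
term1 = 0.0025/0.7 = 0.003571.
term2 = 0.0025/0.3 = 0.008333.
chi^2 = 0.003571 + 0.008333 = 0.0119

0.0119


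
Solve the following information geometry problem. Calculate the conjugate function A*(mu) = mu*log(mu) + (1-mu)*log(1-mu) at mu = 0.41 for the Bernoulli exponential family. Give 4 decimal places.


Legendre transform for Bernoulli:
A*(mu) = mu*log(mu) + (1-mu)*log(1-mu).
mu = 0.41, 1-mu = 0.59.
mu*log(mu) = 0.41*log(0.41) = -0.365555.
(1-mu)*log(1-mu) = 0.59*log(0.59) = -0.311303.
A* = -0.365555 + -0.311303 = -0.6769

-0.6769


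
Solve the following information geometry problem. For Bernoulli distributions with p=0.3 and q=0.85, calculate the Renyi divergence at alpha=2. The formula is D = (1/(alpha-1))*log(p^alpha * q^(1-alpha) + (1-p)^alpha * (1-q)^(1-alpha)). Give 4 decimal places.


Renyi divergence of order alpha between Bernoulli distributions:
D = (1/(alpha-1))*log(p^alpha * q^(1-alpha) + (1-p)^alpha * (1-q)^(1-alpha)).
alpha = 2, p = 0.3, q = 0.85.
p^alpha * q^(1-alpha) = 0.3^2 * 0.85^-1 = 0.105882.
(1-p)^alpha * (1-q)^(1-alpha) = 0.7^2 * 0.15^-1 = 3.266667.
sum = 0.105882 + 3.266667 = 3.372549.
D = (1/1)*log(3.372549) = 1.2157

1.2157


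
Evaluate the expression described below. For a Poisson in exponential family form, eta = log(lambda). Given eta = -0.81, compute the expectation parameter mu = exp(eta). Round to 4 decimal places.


Expectation parameter for Poisson exponential family:
mu = exp(eta).
eta = -0.81.
mu = exp(-0.81) = 0.4449

0.4449


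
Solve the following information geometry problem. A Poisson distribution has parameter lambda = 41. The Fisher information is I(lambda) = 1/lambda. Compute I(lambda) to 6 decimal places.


Fisher information for Poisson: I(lambda) = 1/lambda.
lambda = 41.
I(lambda) = 1/41 = 0.024390

0.024390


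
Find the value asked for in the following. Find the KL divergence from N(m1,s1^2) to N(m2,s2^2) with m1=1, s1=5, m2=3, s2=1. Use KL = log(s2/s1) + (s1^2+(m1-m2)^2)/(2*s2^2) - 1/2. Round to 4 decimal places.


KL divergence between normal distributions:
KL = log(s2/s1) + (s1^2 + (m1-m2)^2)/(2*s2^2) - 1/2.
log(1/5) = -1.609438.
(5^2 + (1-3)^2)/(2*1^2) = (25 + 4)/2 = 14.5.
KL = -1.609438 + 14.5 - 0.5 = 12.3906

12.3906


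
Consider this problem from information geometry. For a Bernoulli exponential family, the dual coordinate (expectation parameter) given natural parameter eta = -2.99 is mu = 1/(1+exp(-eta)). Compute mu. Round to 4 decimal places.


Dual coordinate (expectation parameter) for Bernoulli:
mu = 1/(1+exp(-eta)).
eta = -2.99.
exp(-eta) = exp(2.99) = 19.885682.
mu = 1/(1+19.885682) = 0.0479

0.0479


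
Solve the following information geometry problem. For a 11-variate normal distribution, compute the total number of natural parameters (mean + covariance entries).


Exponential family dimension calculation:
For 11-dim MVN: mean has 11 params, covariance has 11*12/2 = 66 unique entries.
Total dim = 11 + 66 = 77.

77


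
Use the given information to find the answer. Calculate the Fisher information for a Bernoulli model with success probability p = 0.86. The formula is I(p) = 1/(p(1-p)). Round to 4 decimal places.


For Bernoulli(p), Fisher information is I(p) = 1/(p*(1-p)).
p = 0.86, 1-p = 0.14.
p*(1-p) = 0.1204.
I(p) = 1/0.1204 = 8.3056

8.3056


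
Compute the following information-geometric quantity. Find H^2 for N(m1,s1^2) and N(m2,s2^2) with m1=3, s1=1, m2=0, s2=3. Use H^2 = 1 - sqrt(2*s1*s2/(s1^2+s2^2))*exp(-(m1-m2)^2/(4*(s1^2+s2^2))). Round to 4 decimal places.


Squared Hellinger distance for Gaussians:
H^2 = 1 - sqrt(2*s1*s2/(s1^2+s2^2)) * exp(-(m1-m2)^2/(4*(s1^2+s2^2))).
s1^2 = 1, s2^2 = 9, s1^2+s2^2 = 10.
sqrt(2*1*3/(10)) = 0.774597.
(m1-m2)^2 = (3)^2 = 9.
exp(-9/(4*10)) = exp(-0.225) = 0.798516.
H^2 = 1 - 0.774597*0.798516 = 0.3815

0.3815


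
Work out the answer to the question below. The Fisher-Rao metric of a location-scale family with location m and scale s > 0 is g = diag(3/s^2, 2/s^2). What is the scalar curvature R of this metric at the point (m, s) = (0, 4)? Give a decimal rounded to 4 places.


The metric has the form g = (A dm^2 + B ds^2)/s^2 with A = 3, B = 2.
Substitute u = sqrt(A/B)*m: g = B*(du^2 + ds^2)/s^2, i.e. B times the
Poincare upper half-plane metric, which has constant Gaussian curvature -1.
Scaling a 2D metric by a constant c divides the Gaussian curvature by c,
so K = -1/B = -1/(2) = -0.5000 everywhere (the point (m, s) = (0, 4) is irrelevant:
the curvature is constant).
Scalar curvature in dimension 2: R = 2K = -2/(2) = -1.0000.

-1.0000


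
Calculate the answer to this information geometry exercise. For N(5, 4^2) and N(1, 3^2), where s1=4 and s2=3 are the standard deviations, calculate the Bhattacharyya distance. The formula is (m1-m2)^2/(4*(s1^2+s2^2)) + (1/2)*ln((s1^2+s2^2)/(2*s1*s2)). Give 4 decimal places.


Bhattacharyya distance between two Gaussians:
DB = (m1-m2)^2/(4*(s1^2+s2^2)) + (1/2)*ln((s1^2+s2^2)/(2*s1*s2)).
(m1-m2)^2 = (4)^2 = 16.
s1^2+s2^2 = 16 + 9 = 25.
term1 = 16/100 = 0.16.
term2 = 0.5*ln(25/24.0) = 0.020411.
DB = 0.16 + 0.020411 = 0.1804

0.1804


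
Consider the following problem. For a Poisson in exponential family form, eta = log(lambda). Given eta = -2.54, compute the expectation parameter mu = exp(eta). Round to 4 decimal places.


Expectation parameter for Poisson exponential family:
mu = exp(eta).
eta = -2.54.
mu = exp(-2.54) = 0.0789

0.0789


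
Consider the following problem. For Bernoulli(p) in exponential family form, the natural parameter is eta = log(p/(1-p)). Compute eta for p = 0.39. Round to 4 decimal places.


Natural parameter for Bernoulli: eta = log(p/(1-p)).
p = 0.39, 1-p = 0.61.
p/(1-p) = 0.639344.
eta = log(0.639344) = -0.4473

-0.4473


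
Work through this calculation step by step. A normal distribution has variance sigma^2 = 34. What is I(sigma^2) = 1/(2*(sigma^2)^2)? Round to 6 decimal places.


Fisher information for variance: I(sigma^2) = 1/(2*sigma^4).
sigma^2 = 34, so sigma^4 = 1156.
I = 1/(2*1156) = 1/2312 = 0.000433

0.000433


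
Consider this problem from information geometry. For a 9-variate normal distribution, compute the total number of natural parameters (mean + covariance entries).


Exponential family dimension calculation:
For 9-dim MVN: mean has 9 params, covariance has 9*10/2 = 45 unique entries.
Total dim = 9 + 45 = 54.

54


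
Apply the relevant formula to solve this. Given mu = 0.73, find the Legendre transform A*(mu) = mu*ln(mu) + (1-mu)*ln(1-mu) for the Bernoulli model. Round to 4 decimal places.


Legendre transform for Bernoulli:
A*(mu) = mu*log(mu) + (1-mu)*log(1-mu).
mu = 0.73, 1-mu = 0.27.
mu*log(mu) = 0.73*log(0.73) = -0.229739.
(1-mu)*log(1-mu) = 0.27*log(0.27) = -0.35352.
A* = -0.229739 + -0.35352 = -0.5833

-0.5833


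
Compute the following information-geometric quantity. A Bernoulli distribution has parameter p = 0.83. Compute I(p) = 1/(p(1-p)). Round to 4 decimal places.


For Bernoulli(p), Fisher information is I(p) = 1/(p*(1-p)).
p = 0.83, 1-p = 0.17.
p*(1-p) = 0.1411.
I(p) = 1/0.1411 = 7.0872

7.0872


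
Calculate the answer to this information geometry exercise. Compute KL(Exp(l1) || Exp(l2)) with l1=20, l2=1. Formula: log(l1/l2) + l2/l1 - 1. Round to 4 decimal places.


KL divergence for exponential family:
KL = log(l1/l2) + l2/l1 - 1.
log(20/1) = 2.995732.
1/20 = 0.05.
KL = 2.995732 + 0.05 - 1 = 2.0457

2.0457


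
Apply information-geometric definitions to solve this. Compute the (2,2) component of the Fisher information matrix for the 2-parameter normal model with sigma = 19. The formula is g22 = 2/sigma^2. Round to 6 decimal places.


For the 2-parameter normal family, the Fisher metric has:
  g11 = 1/sigma^2, g22 = 2/sigma^2.
sigma = 19, sigma^2 = 361.
g22 = 0.005540

0.005540


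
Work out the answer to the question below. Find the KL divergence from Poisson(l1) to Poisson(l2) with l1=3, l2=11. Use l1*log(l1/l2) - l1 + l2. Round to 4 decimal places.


KL divergence for Poisson:
KL = l1*log(l1/l2) - l1 + l2.
l1 = 3, l2 = 11.
log(3/11) = -1.299283.
l1*log(l1/l2) = 3 * -1.299283 = -3.897849.
KL = -3.897849 - 3 + 11 = 4.1022

4.1022


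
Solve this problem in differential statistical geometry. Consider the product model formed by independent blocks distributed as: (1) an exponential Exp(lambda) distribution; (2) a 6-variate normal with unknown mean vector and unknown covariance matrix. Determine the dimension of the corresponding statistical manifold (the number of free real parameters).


The dimension of a statistical manifold equals the number of free
(independent) real parameters of the model. For a product of independent
blocks the parameter counts add.
- exponential (lambda): 1.
- 6-variate normal: 6 (mean) + 6*7/2 = 21 (symmetric covariance) = 27.
Total = 1 + 27 = 28.
Dimension = 28

28


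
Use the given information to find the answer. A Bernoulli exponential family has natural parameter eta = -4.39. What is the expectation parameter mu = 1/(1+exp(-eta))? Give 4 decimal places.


Dual coordinate (expectation parameter) for Bernoulli:
mu = 1/(1+exp(-eta)).
eta = -4.39.
exp(-eta) = exp(4.39) = 80.640419.
mu = 1/(1+80.640419) = 0.0122

0.0122


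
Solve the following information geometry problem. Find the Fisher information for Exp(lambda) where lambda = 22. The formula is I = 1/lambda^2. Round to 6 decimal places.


Fisher information for exponential: I(lambda) = 1/lambda^2.
lambda = 22, lambda^2 = 484.
I = 1/484 = 0.002066

0.002066


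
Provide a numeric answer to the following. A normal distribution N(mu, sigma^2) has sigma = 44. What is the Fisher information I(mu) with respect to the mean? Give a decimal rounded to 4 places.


The Fisher information for the mean of a normal distribution is I(mu) = 1/sigma^2.
sigma = 44, so sigma^2 = 1936.
I(mu) = 1/1936 = 0.0005

0.0005


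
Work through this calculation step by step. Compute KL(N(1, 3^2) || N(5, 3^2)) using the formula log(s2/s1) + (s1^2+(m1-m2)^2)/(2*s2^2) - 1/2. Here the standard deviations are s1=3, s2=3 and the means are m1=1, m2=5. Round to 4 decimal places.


KL divergence between normal distributions:
KL = log(s2/s1) + (s1^2 + (m1-m2)^2)/(2*s2^2) - 1/2.
log(3/3) = 0.0.
(3^2 + (1-5)^2)/(2*3^2) = (9 + 16)/18 = 1.388889.
KL = 0.0 + 1.388889 - 0.5 = 0.8889

0.8889


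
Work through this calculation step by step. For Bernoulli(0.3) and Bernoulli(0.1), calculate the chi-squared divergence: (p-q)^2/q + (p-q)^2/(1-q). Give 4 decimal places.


Chi-squared divergence between Bernoulli distributions:
chi^2 = (p-q)^2/q + (p-q)^2/(1-q).
p = 0.3, q = 0.1, p-q = 0.2.
(p-q)^2 = 0.04.
term1 = 0.04/0.1 = 0.4.
term2 = 0.04/0.9 = 0.044444.
chi^2 = 0.4 + 0.044444 = 0.4444

0.4444


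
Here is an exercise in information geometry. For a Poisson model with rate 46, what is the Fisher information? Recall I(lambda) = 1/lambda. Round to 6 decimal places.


Fisher information for Poisson: I(lambda) = 1/lambda.
lambda = 46.
I(lambda) = 1/46 = 0.021739

0.021739


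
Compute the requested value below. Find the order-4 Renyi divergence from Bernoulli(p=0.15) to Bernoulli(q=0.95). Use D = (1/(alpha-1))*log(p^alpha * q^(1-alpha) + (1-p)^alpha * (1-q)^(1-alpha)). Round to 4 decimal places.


Renyi divergence of order alpha between Bernoulli distributions:
D = (1/(alpha-1))*log(p^alpha * q^(1-alpha) + (1-p)^alpha * (1-q)^(1-alpha)).
alpha = 4, p = 0.15, q = 0.95.
p^alpha * q^(1-alpha) = 0.15^4 * 0.95^-3 = 0.00059.
(1-p)^alpha * (1-q)^(1-alpha) = 0.85^4 * 0.05^-3 = 4176.05.
sum = 0.00059 + 4176.05 = 4176.05059.
D = (1/3)*log(4176.05059) = 2.7790

2.7790


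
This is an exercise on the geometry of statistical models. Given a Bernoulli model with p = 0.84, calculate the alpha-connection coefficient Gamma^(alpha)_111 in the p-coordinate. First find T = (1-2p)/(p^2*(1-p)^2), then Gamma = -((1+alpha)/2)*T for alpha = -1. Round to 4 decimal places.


Skewness (Amari-Chentsov) tensor: T = (1-2p)/(p^2*(1-p)^2).
p = 0.84, 1-2p = -0.68, p^2 = 0.7056, (1-p)^2 = 0.0256.
T = -0.68/(0.7056 * 0.0256) = -37.645266.
In the p-coordinate, Gamma^(alpha) = Gamma^(0) - (alpha/2)*T with Gamma^(0) = (1/2)*g'(p) = -T/2,
so Gamma^(alpha) = -((1+alpha)/2)*T.
alpha = -1, -(1+alpha)/2 = 0.0.
Gamma = 0.0 * -37.645266 = 0.0000

0.0000


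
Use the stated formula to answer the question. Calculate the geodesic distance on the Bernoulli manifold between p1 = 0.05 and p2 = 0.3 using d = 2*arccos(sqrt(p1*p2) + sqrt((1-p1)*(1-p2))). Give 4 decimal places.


Geodesic distance on Bernoulli manifold:
d(p1,p2) = 2*arccos(sqrt(p1*p2) + sqrt((1-p1)*(1-p2))).
sqrt(p1*p2) = sqrt(0.05*0.3) = 0.122474.
sqrt((1-p1)*(1-p2)) = sqrt(0.95*0.7) = 0.815475.
arg = 0.122474 + 0.815475 = 0.93795.
d = 2*arccos(0.93795) = 0.7083

0.7083


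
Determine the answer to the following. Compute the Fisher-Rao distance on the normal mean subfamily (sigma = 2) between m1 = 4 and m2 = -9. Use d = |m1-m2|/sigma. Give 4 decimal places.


On the fixed-variance normal subfamily, geodesic distance = |m1-m2|/sigma.
|4 - -9| = 13.
sigma = 2.
d = 13/2 = 6.5000

6.5000


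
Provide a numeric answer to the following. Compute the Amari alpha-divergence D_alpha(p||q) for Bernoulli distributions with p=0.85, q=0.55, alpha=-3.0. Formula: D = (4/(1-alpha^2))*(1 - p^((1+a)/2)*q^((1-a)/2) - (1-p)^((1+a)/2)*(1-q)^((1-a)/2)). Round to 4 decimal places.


Amari alpha-divergence:
D = (4/(1-alpha^2))*(1 - p^((1+a)/2)*q^((1-a)/2) - (1-p)^((1+a)/2)*(1-q)^((1-a)/2)).
alpha = -3.0, p = 0.85, q = 0.55.
e1 = (1+alpha)/2 = -1.0, e2 = (1-alpha)/2 = 2.0.
t1 = p^e1 * q^e2 = 0.85^-1.0 * 0.55^2.0 = 0.355882.
t2 = (1-p)^e1 * (1-q)^e2 = 0.15^-1.0 * 0.45^2.0 = 1.35.
4/(1-alpha^2) = -0.5.
D = -0.5*(1 - 0.355882 - 1.35) = 0.3529

0.3529


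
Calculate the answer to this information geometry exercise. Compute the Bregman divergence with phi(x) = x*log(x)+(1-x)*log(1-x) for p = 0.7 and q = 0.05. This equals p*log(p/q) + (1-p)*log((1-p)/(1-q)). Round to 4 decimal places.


Bregman divergence with negative entropy generator:
D = p*log(p/q) + (1-p)*log((1-p)/(1-q)).
p = 0.7, q = 0.05.
p*log(p/q) = 0.7*log(0.7/0.05) = 1.84734.
(1-p)*log((1-p)/(1-q)) = 0.3*log(0.3/0.95) = -0.345804.
D = 1.84734 + -0.345804 = 1.5015

1.5015


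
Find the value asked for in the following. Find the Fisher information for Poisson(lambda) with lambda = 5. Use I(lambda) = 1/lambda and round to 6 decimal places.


Fisher information for Poisson: I(lambda) = 1/lambda.
lambda = 5.
I(lambda) = 1/5 = 0.200000

0.200000


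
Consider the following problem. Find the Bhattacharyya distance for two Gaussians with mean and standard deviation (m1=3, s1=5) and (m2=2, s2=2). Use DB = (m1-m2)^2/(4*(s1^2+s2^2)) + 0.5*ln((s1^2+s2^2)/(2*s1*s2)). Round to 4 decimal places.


Bhattacharyya distance between two Gaussians:
DB = (m1-m2)^2/(4*(s1^2+s2^2)) + (1/2)*ln((s1^2+s2^2)/(2*s1*s2)).
(m1-m2)^2 = (1)^2 = 1.
s1^2+s2^2 = 25 + 4 = 29.
term1 = 1/116 = 0.008621.
term2 = 0.5*ln(29/20.0) = 0.185782.
DB = 0.008621 + 0.185782 = 0.1944

0.1944


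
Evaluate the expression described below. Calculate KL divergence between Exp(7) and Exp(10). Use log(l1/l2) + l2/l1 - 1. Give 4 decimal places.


KL divergence for exponential family:
KL = log(l1/l2) + l2/l1 - 1.
log(7/10) = -0.356675.
10/7 = 1.428571.
KL = -0.356675 + 1.428571 - 1 = 0.0719

0.0719


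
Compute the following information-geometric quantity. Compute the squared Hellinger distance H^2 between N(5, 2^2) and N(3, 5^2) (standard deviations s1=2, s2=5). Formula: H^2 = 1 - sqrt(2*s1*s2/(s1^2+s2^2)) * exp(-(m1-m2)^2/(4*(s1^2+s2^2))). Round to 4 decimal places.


Squared Hellinger distance for Gaussians:
H^2 = 1 - sqrt(2*s1*s2/(s1^2+s2^2)) * exp(-(m1-m2)^2/(4*(s1^2+s2^2))).
s1^2 = 4, s2^2 = 25, s1^2+s2^2 = 29.
sqrt(2*2*5/(29)) = 0.830455.
(m1-m2)^2 = (2)^2 = 4.
exp(-4/(4*29)) = exp(-0.034483) = 0.966105.
H^2 = 1 - 0.830455*0.966105 = 0.1977

0.1977


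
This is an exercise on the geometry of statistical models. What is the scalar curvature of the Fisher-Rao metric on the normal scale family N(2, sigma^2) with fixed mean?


This family has a single free parameter, so its statistical manifold
is 1-dimensional. The Riemann curvature tensor of any 1-dimensional
Riemannian manifold vanishes identically, so R = 0.

0


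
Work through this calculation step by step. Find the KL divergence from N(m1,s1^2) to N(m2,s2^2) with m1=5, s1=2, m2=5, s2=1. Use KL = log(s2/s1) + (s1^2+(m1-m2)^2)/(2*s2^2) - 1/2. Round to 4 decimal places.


KL divergence between normal distributions:
KL = log(s2/s1) + (s1^2 + (m1-m2)^2)/(2*s2^2) - 1/2.
log(1/2) = -0.693147.
(2^2 + (5-5)^2)/(2*1^2) = (4 + 0)/2 = 2.0.
KL = -0.693147 + 2.0 - 0.5 = 0.8069

0.8069


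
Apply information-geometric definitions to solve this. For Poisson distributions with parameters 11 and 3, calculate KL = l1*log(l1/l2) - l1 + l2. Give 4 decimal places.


KL divergence for Poisson:
KL = l1*log(l1/l2) - l1 + l2.
l1 = 11, l2 = 3.
log(11/3) = 1.299283.
l1*log(l1/l2) = 11 * 1.299283 = 14.292113.
KL = 14.292113 - 11 + 3 = 6.2921

6.2921


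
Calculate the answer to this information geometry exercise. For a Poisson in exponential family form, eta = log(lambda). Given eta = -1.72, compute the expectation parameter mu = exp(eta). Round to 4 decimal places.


Expectation parameter for Poisson exponential family:
mu = exp(eta).
eta = -1.72.
mu = exp(-1.72) = 0.1791

0.1791


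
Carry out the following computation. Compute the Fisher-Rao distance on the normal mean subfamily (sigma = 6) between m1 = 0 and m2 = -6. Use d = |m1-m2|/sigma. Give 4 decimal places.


On the fixed-variance normal subfamily, geodesic distance = |m1-m2|/sigma.
|0 - -6| = 6.
sigma = 6.
d = 6/6 = 1.0000

1.0000


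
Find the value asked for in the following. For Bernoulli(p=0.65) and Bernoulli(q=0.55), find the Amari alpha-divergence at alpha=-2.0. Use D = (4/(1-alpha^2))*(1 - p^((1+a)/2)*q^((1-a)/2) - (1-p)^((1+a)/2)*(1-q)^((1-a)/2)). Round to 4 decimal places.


Amari alpha-divergence:
D = (4/(1-alpha^2))*(1 - p^((1+a)/2)*q^((1-a)/2) - (1-p)^((1+a)/2)*(1-q)^((1-a)/2)).
alpha = -2.0, p = 0.65, q = 0.55.
e1 = (1+alpha)/2 = -0.5, e2 = (1-alpha)/2 = 1.5.
t1 = p^e1 * q^e2 = 0.65^-0.5 * 0.55^1.5 = 0.505926.
t2 = (1-p)^e1 * (1-q)^e2 = 0.35^-0.5 * 0.45^1.5 = 0.510252.
4/(1-alpha^2) = -1.333333.
D = -1.333333*(1 - 0.505926 - 0.510252) = 0.0216

0.0216


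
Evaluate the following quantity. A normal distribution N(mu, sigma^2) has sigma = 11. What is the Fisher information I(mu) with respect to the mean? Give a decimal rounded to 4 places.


The Fisher information for the mean of a normal distribution is I(mu) = 1/sigma^2.
sigma = 11, so sigma^2 = 121.
I(mu) = 1/121 = 0.0083

0.0083


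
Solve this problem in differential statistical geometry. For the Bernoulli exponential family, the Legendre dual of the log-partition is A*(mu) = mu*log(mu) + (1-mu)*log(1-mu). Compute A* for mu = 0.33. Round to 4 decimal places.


Legendre transform for Bernoulli:
A*(mu) = mu*log(mu) + (1-mu)*log(1-mu).
mu = 0.33, 1-mu = 0.67.
mu*log(mu) = 0.33*log(0.33) = -0.365859.
(1-mu)*log(1-mu) = 0.67*log(0.67) = -0.26832.
A* = -0.365859 + -0.26832 = -0.6342

-0.6342


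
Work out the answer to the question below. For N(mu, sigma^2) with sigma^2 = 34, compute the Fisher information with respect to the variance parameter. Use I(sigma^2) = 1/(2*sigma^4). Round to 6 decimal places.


Fisher information for variance: I(sigma^2) = 1/(2*sigma^4).
sigma^2 = 34, so sigma^4 = 1156.
I = 1/(2*1156) = 1/2312 = 0.000433

0.000433


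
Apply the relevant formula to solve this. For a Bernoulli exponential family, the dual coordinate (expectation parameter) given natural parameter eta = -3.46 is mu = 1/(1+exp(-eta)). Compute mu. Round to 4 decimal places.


Dual coordinate (expectation parameter) for Bernoulli:
mu = 1/(1+exp(-eta)).
eta = -3.46.
exp(-eta) = exp(3.46) = 31.816977.
mu = 1/(1+31.816977) = 0.0305

0.0305


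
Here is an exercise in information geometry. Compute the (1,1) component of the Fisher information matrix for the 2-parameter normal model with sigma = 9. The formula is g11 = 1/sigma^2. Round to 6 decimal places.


For the 2-parameter normal family, the Fisher metric has:
  g11 = 1/sigma^2, g22 = 2/sigma^2.
sigma = 9, sigma^2 = 81.
g11 = 0.012346

0.012346


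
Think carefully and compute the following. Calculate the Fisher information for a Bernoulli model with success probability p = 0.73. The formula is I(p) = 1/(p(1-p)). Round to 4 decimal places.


For Bernoulli(p), Fisher information is I(p) = 1/(p*(1-p)).
p = 0.73, 1-p = 0.27.
p*(1-p) = 0.1971.
I(p) = 1/0.1971 = 5.0736

5.0736


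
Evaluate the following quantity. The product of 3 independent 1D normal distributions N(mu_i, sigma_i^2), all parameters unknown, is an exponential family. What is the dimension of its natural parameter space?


Exponential family dimension calculation:
Each univariate normal has two natural parameters (mu/sigma^2 and -1/(2 sigma^2)).
With 3 independent components, dim = 2 * 3 = 6.

6


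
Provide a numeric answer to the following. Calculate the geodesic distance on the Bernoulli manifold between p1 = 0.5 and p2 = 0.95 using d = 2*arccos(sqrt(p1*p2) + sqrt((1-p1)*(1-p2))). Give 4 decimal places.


Geodesic distance on Bernoulli manifold:
d(p1,p2) = 2*arccos(sqrt(p1*p2) + sqrt((1-p1)*(1-p2))).
sqrt(p1*p2) = sqrt(0.5*0.95) = 0.689202.
sqrt((1-p1)*(1-p2)) = sqrt(0.5*0.05) = 0.158114.
arg = 0.689202 + 0.158114 = 0.847316.
d = 2*arccos(0.847316) = 1.1198

1.1198


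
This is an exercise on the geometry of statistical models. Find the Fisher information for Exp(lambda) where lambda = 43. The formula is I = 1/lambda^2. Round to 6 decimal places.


Fisher information for exponential: I(lambda) = 1/lambda^2.
lambda = 43, lambda^2 = 1849.
I = 1/1849 = 0.000541

0.000541


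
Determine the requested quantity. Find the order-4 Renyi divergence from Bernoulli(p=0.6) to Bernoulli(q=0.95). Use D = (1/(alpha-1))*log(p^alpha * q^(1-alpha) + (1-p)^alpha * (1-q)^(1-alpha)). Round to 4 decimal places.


Renyi divergence of order alpha between Bernoulli distributions:
D = (1/(alpha-1))*log(p^alpha * q^(1-alpha) + (1-p)^alpha * (1-q)^(1-alpha)).
alpha = 4, p = 0.6, q = 0.95.
p^alpha * q^(1-alpha) = 0.6^4 * 0.95^-3 = 0.151159.
(1-p)^alpha * (1-q)^(1-alpha) = 0.4^4 * 0.05^-3 = 204.8.
sum = 0.151159 + 204.8 = 204.951159.
D = (1/3)*log(204.951159) = 1.7743

1.7743


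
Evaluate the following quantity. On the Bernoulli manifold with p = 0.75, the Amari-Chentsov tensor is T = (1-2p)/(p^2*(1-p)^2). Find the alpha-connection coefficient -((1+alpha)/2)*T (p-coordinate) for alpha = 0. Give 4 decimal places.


Skewness (Amari-Chentsov) tensor: T = (1-2p)/(p^2*(1-p)^2).
p = 0.75, 1-2p = -0.5, p^2 = 0.5625, (1-p)^2 = 0.0625.
T = -0.5/(0.5625 * 0.0625) = -14.222222.
In the p-coordinate, Gamma^(alpha) = Gamma^(0) - (alpha/2)*T with Gamma^(0) = (1/2)*g'(p) = -T/2,
so Gamma^(alpha) = -((1+alpha)/2)*T.
alpha = 0, -(1+alpha)/2 = -0.5.
Gamma = -0.5 * -14.222222 = 7.1111

7.1111


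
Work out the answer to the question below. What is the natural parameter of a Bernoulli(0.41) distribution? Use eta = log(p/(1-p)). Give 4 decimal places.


Natural parameter for Bernoulli: eta = log(p/(1-p)).
p = 0.41, 1-p = 0.59.
p/(1-p) = 0.694915.
eta = log(0.694915) = -0.3640

-0.3640


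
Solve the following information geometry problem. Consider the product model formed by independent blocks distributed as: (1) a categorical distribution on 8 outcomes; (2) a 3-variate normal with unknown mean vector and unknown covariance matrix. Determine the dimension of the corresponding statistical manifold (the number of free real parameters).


The dimension of a statistical manifold equals the number of free
(independent) real parameters of the model. For a product of independent
blocks the parameter counts add.
- categorical on 8 outcomes (probabilities sum to 1): 8-1 = 7.
- 3-variate normal: 3 (mean) + 3*4/2 = 6 (symmetric covariance) = 9.
Total = 7 + 9 = 16.
Dimension = 16

16


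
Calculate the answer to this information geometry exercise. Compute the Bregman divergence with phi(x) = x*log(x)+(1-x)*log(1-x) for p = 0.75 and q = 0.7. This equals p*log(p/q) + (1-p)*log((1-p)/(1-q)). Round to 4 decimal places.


Bregman divergence with negative entropy generator:
D = p*log(p/q) + (1-p)*log((1-p)/(1-q)).
p = 0.75, q = 0.7.
p*log(p/q) = 0.75*log(0.75/0.7) = 0.051745.
(1-p)*log((1-p)/(1-q)) = 0.25*log(0.25/0.3) = -0.04558.
D = 0.051745 + -0.04558 = 0.0062

0.0062


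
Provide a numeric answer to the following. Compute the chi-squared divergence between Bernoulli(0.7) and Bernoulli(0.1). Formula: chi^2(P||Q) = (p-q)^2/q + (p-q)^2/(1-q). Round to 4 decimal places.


Chi-squared divergence between Bernoulli distributions:
chi^2 = (p-q)^2/q + (p-q)^2/(1-q).
p = 0.7, q = 0.1, p-q = 0.6.
(p-q)^2 = 0.36.
term1 = 0.36/0.1 = 3.6.
term2 = 0.36/0.9 = 0.4.
chi^2 = 3.6 + 0.4 = 4.0000

4.0000


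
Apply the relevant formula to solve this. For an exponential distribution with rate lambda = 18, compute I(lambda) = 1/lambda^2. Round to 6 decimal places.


Fisher information for exponential: I(lambda) = 1/lambda^2.
lambda = 18, lambda^2 = 324.
I = 1/324 = 0.003086

0.003086


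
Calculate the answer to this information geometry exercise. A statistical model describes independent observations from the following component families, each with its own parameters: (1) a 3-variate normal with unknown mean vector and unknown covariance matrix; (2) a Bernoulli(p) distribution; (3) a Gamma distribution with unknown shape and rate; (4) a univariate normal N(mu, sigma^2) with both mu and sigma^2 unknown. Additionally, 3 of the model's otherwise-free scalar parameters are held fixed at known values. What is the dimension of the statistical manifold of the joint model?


The dimension of a statistical manifold equals the number of free
(independent) real parameters of the model. For a product of independent
blocks the parameter counts add.
- 3-variate normal: 3 (mean) + 3*4/2 = 6 (symmetric covariance) = 9.
- Bernoulli (p): 1.
- Gamma (shape, rate): 2.
- normal (mu, sigma^2): 2.
Total = 9 + 1 + 2 + 2 = 14.
3 parameter(s) fixed at known values: 14 - 3 = 11.
Dimension = 11

11


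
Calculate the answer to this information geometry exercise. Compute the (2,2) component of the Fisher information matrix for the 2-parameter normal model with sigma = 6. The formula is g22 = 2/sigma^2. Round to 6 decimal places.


For the 2-parameter normal family, the Fisher metric has:
  g11 = 1/sigma^2, g22 = 2/sigma^2.
sigma = 6, sigma^2 = 36.
g22 = 0.055556

0.055556


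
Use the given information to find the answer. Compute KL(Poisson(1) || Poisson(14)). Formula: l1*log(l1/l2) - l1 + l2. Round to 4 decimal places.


KL divergence for Poisson:
KL = l1*log(l1/l2) - l1 + l2.
l1 = 1, l2 = 14.
log(1/14) = -2.639057.
l1*log(l1/l2) = 1 * -2.639057 = -2.639057.
KL = -2.639057 - 1 + 14 = 10.3609

10.3609


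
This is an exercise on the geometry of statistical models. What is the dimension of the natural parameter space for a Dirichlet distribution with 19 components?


Exponential family dimension calculation:
Dirichlet with 19 components has 19 natural parameters.

19


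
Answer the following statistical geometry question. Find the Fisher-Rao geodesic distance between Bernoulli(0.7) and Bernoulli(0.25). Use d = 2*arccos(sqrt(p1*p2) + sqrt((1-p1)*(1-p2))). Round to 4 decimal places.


Geodesic distance on Bernoulli manifold:
d(p1,p2) = 2*arccos(sqrt(p1*p2) + sqrt((1-p1)*(1-p2))).
sqrt(p1*p2) = sqrt(0.7*0.25) = 0.41833.
sqrt((1-p1)*(1-p2)) = sqrt(0.3*0.75) = 0.474342.
arg = 0.41833 + 0.474342 = 0.892672.
d = 2*arccos(0.892672) = 0.9351

0.9351


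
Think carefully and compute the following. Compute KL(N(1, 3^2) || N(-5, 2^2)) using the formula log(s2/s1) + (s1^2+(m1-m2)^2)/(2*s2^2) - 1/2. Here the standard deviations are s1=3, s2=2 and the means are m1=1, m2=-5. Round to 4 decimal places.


KL divergence between normal distributions:
KL = log(s2/s1) + (s1^2 + (m1-m2)^2)/(2*s2^2) - 1/2.
log(2/3) = -0.405465.
(3^2 + (1--5)^2)/(2*2^2) = (9 + 36)/8 = 5.625.
KL = -0.405465 + 5.625 - 0.5 = 4.7195

4.7195


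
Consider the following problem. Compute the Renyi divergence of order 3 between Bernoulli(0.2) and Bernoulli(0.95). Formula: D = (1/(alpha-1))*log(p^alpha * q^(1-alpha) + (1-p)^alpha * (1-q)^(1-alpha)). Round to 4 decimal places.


Renyi divergence of order alpha between Bernoulli distributions:
D = (1/(alpha-1))*log(p^alpha * q^(1-alpha) + (1-p)^alpha * (1-q)^(1-alpha)).
alpha = 3, p = 0.2, q = 0.95.
p^alpha * q^(1-alpha) = 0.2^3 * 0.95^-2 = 0.008864.
(1-p)^alpha * (1-q)^(1-alpha) = 0.8^3 * 0.05^-2 = 204.8.
sum = 0.008864 + 204.8 = 204.808864.
D = (1/2)*log(204.808864) = 2.6610

2.6610


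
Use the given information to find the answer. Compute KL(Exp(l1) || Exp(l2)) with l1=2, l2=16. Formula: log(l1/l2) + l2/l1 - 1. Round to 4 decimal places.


KL divergence for exponential family:
KL = log(l1/l2) + l2/l1 - 1.
log(2/16) = -2.079442.
16/2 = 8.0.
KL = -2.079442 + 8.0 - 1 = 4.9206

4.9206


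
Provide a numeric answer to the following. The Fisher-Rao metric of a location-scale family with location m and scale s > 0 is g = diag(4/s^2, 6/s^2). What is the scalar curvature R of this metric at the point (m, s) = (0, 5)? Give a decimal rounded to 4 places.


The metric has the form g = (A dm^2 + B ds^2)/s^2 with A = 4, B = 6.
Substitute u = sqrt(A/B)*m: g = B*(du^2 + ds^2)/s^2, i.e. B times the
Poincare upper half-plane metric, which has constant Gaussian curvature -1.
Scaling a 2D metric by a constant c divides the Gaussian curvature by c,
so K = -1/B = -1/(6) = -0.1667 everywhere (the point (m, s) = (0, 5) is irrelevant:
the curvature is constant).
Scalar curvature in dimension 2: R = 2K = -2/(6) = -0.3333.

-0.3333


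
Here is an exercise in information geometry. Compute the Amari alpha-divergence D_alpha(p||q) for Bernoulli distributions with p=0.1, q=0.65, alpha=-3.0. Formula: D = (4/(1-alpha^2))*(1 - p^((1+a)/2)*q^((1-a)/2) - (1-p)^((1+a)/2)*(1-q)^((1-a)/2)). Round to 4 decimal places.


Amari alpha-divergence:
D = (4/(1-alpha^2))*(1 - p^((1+a)/2)*q^((1-a)/2) - (1-p)^((1+a)/2)*(1-q)^((1-a)/2)).
alpha = -3.0, p = 0.1, q = 0.65.
e1 = (1+alpha)/2 = -1.0, e2 = (1-alpha)/2 = 2.0.
t1 = p^e1 * q^e2 = 0.1^-1.0 * 0.65^2.0 = 4.225.
t2 = (1-p)^e1 * (1-q)^e2 = 0.9^-1.0 * 0.35^2.0 = 0.136111.
4/(1-alpha^2) = -0.5.
D = -0.5*(1 - 4.225 - 0.136111) = 1.6806

1.6806


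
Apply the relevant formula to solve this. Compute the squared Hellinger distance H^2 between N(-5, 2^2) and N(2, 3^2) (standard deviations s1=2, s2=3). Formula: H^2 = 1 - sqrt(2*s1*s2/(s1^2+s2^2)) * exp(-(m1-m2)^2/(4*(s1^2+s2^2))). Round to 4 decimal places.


Squared Hellinger distance for Gaussians:
H^2 = 1 - sqrt(2*s1*s2/(s1^2+s2^2)) * exp(-(m1-m2)^2/(4*(s1^2+s2^2))).
s1^2 = 4, s2^2 = 9, s1^2+s2^2 = 13.
sqrt(2*2*3/(13)) = 0.960769.
(m1-m2)^2 = (-7)^2 = 49.
exp(-49/(4*13)) = exp(-0.942308) = 0.389727.
H^2 = 1 - 0.960769*0.389727 = 0.6256

0.6256


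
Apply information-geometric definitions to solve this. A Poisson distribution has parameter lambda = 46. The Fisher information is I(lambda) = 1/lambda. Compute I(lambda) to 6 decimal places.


Fisher information for Poisson: I(lambda) = 1/lambda.
lambda = 46.
I(lambda) = 1/46 = 0.021739

0.021739


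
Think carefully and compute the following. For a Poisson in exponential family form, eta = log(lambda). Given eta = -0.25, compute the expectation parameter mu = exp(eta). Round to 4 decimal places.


Expectation parameter for Poisson exponential family:
mu = exp(eta).
eta = -0.25.
mu = exp(-0.25) = 0.7788

0.7788


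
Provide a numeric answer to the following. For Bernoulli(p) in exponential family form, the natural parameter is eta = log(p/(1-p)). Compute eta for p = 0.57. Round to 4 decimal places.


Natural parameter for Bernoulli: eta = log(p/(1-p)).
p = 0.57, 1-p = 0.43.
p/(1-p) = 1.325581.
eta = log(1.325581) = 0.2819

0.2819


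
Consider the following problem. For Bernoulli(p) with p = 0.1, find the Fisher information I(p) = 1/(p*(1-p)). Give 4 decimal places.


For Bernoulli(p), Fisher information is I(p) = 1/(p*(1-p)).
p = 0.1, 1-p = 0.9.
p*(1-p) = 0.09.
I(p) = 1/0.09 = 11.1111

11.1111


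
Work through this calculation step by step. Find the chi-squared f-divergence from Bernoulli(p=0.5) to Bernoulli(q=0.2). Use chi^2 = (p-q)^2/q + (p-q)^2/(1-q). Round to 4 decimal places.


Chi-squared divergence between Bernoulli distributions:
chi^2 = (p-q)^2/q + (p-q)^2/(1-q).
p = 0.5, q = 0.2, p-q = 0.3.
(p-q)^2 = 0.09.
term1 = 0.09/0.2 = 0.45.
term2 = 0.09/0.8 = 0.1125.
chi^2 = 0.45 + 0.1125 = 0.5625

0.5625


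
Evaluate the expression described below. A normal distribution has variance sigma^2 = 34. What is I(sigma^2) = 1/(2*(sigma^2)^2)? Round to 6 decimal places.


Fisher information for variance: I(sigma^2) = 1/(2*sigma^4).
sigma^2 = 34, so sigma^4 = 1156.
I = 1/(2*1156) = 1/2312 = 0.000433

0.000433
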